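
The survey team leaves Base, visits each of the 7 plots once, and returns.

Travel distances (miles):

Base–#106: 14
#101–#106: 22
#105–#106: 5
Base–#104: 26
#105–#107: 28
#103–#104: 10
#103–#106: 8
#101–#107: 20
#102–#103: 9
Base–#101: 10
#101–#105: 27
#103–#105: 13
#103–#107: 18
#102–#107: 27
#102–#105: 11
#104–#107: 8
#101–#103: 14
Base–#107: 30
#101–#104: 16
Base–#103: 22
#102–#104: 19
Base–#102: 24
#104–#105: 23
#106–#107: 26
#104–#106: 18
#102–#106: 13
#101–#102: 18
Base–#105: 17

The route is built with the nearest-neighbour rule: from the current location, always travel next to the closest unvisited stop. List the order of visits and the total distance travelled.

Total distance 105 miles via the nearest-neighbour route Base → #101 → #103 → #106 → #105 → #102 → #104 → #107 → Base.

Base → [#101:10 / #106:14 / #105:17 / #103:22 / #102:24 / #104:26 / #107:30] → #101 (10)
#101 → [#103:14 / #104:16 / #102:18 / #107:20 / #106:22 / #105:27] → #103 (14)
#103 → [#106:8 / #102:9 / #104:10 / #105:13 / #107:18] → #106 (8)
#106 → [#105:5 / #102:13 / #104:18 / #107:26] → #105 (5)
#105 → [#102:11 / #104:23 / #107:28] → #102 (11)
#102 → [#104:19 / #107:27] → #104 (19)
#104 → [#107:8] → #107 (8)
Return #107→Base: 30.
Total = 10 + 14 + 8 + 5 + 11 + 19 + 8 + 30 = 105.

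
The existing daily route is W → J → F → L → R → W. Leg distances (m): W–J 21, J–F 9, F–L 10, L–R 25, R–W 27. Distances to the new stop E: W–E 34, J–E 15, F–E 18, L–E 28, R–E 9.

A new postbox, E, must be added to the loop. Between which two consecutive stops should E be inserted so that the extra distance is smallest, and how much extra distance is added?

Minimum extra distance: 12 m, inserting E between L and R.

Insertion cost between consecutive stops i–j is d(i,E) + d(E,j) − d(i,j):
  between W and J: 34 + 15 − 21 = 28
  between J and F: 15 + 18 − 9 = 24
  between F and L: 18 + 28 − 10 = 36
  between L and R: 28 + 9 − 25 = 12
  between R and W: 9 + 34 − 27 = 16
Cheapest insertion is between L and R, adding 12.
New total = 92 + 12 = 104.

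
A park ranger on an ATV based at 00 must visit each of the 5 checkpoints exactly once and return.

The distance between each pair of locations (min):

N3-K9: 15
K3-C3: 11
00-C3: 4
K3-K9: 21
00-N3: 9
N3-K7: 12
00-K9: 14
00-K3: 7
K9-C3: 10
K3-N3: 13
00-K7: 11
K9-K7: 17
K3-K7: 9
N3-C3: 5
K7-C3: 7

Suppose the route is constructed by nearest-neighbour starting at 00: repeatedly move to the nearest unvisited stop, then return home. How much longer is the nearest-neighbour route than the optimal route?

From 00: C3=4, K3=7, N3=9, K7=11, K9=14 → choose C3 (4).
From C3: N3=5, K7=7, K9=10, K3=11 → choose N3 (5).
From N3: K7=12, K3=13, K9=15 → choose K7 (12).
From K7: K3=9, K9=17 → choose K3 (9).
From K3: K9=21 → choose K9 (21).
NN route 00 → C3 → N3 → K7 → K3 → K9 → 00 costs 65.
Optimal: 00 → K3 → K7 → N3 → K9 → C3 → 00 costs 57 (by enumerating all 60 distinct tours).
Excess = 65 − 57 = 8.

Excess over optimum: 8 min.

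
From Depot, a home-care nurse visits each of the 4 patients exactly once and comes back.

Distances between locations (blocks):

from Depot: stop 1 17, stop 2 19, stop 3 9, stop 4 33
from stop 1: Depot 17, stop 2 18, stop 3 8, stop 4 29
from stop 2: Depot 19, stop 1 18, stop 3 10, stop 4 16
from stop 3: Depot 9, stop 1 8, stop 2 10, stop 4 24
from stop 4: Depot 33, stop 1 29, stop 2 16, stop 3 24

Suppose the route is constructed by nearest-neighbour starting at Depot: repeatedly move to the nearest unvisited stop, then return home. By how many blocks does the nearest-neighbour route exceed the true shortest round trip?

Depot: stop 3=9, stop 1=17, stop 2=19, stop 4=33 ⇒ stop 3
stop 3: stop 1=8, stop 2=10, stop 4=24 ⇒ stop 1
stop 1: stop 2=18, stop 4=29 ⇒ stop 2
stop 2: stop 4=16 ⇒ stop 4
NN route Depot → stop 3 → stop 1 → stop 2 → stop 4 → Depot costs 84.
Optimal: Depot → stop 1 → stop 4 → stop 2 → stop 3 → Depot costs 81 (by enumerating all 12 distinct tours).
Excess = 84 − 81 = 3.

3 blocks longer than the optimal tour.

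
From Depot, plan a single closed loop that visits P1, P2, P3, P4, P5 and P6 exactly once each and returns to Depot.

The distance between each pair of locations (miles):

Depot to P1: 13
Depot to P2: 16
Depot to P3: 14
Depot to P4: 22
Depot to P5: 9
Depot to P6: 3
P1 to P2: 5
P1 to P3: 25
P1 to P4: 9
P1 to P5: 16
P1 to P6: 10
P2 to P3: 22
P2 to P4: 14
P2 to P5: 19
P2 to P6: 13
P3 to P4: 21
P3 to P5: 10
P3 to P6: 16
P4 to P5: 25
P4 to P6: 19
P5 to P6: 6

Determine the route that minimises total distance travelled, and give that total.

Shortest round trip = 70 miles.

With 6 stops there are 6!/2 = 360 distinct round trips (a route and its reverse cost the same).
Depot→P1→P2→P3→P4→P5→P6→Depot: 13+5+22+21+25+6+3 = 95
Depot→P1→P2→P3→P4→P6→P5→Depot: 13+5+22+21+19+6+9 = 95
Depot→P1→P2→P3→P5→P4→P6→Depot: 13+5+22+10+25+19+3 = 97
Depot→P1→P2→P3→P5→P6→P4→Depot: 13+5+22+10+6+19+22 = 97
Depot→P1→P2→P3→P6→P4→P5→Depot: 13+5+22+16+19+25+9 = 109
Depot→P1→P2→P3→P6→P5→P4→Depot: 13+5+22+16+6+25+22 = 109
Depot→P1→P2→P4→P3→P5→P6→Depot: 13+5+14+21+10+6+3 = 72
Depot→P1→P2→P4→P3→P6→P5→Depot: 13+5+14+21+16+6+9 = 84
… (352 more)
Depot→P2→P1→P4→P3→P5→P6→Depot: 16+5+9+21+10+6+3 = 70  ← best
The minimum is 70.
One optimal route: Depot → P2 → P1 → P4 → P3 → P5 → P6 → Depot (or its reverse).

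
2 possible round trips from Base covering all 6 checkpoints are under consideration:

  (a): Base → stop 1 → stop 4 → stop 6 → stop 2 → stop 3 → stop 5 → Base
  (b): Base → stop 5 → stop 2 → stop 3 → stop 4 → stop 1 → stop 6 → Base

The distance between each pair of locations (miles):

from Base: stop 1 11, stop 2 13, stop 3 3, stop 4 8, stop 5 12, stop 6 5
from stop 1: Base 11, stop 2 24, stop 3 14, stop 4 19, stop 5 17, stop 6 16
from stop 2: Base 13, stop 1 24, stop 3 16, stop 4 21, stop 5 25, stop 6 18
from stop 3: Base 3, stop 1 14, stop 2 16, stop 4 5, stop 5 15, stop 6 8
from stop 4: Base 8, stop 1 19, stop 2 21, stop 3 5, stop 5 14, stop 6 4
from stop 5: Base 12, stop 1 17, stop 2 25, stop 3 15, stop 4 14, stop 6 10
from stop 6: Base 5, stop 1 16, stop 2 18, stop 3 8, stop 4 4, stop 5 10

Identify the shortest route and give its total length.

Shortest is (a), total 95 miles.

(a): 11 + 19 + 4 + 18 + 16 + 15 + 12 = 95
(b): 12 + 25 + 16 + 5 + 19 + 16 + 5 = 98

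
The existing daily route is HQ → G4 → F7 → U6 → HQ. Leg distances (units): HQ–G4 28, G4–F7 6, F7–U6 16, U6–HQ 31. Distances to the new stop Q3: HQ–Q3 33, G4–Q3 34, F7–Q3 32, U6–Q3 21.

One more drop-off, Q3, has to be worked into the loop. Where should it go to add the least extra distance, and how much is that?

+23 — insert Q3 between U6 and HQ.

Insertion cost between consecutive stops i–j is d(i,Q3) + d(Q3,j) − d(i,j):
  between HQ and G4: 33 + 34 − 28 = 39
  between G4 and F7: 34 + 32 − 6 = 60
  between F7 and U6: 32 + 21 − 16 = 37
  between U6 and HQ: 21 + 33 − 31 = 23
Cheapest insertion is between U6 and HQ, adding 23.
New total = 81 + 23 = 104.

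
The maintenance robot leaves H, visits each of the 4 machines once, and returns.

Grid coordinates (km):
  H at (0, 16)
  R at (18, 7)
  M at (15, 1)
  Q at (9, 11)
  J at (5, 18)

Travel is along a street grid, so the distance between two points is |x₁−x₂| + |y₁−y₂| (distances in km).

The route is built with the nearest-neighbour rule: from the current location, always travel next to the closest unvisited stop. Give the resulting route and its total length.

From H: distances to unvisited — J=7, Q=14, R=27, M=30. Nearest is J (7).
From J: distances to unvisited — Q=11, R=24, M=27. Nearest is Q (11).
From Q: distances to unvisited — R=13, M=16. Nearest is R (13).
From R: distances to unvisited — M=9. Nearest is M (9).
Return M→H: 30.
Total = 7 + 11 + 13 + 9 + 30 = 70.

Total distance 70 km via the nearest-neighbour route H → J → Q → R → M → H.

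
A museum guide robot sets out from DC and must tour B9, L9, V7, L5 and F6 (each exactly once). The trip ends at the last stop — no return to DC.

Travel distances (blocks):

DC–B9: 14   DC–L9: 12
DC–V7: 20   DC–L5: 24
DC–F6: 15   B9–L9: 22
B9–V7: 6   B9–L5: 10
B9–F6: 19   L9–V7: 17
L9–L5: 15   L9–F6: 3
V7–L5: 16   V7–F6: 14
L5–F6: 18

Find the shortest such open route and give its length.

There are 5! = 120 possible orderings.
DC - B9 - L9 - V7 - L5 - F6: 14+22+17+16+18 = 87
DC - B9 - L9 - V7 - F6 - L5: 14+22+17+14+18 = 85
DC - B9 - L9 - L5 - V7 - F6: 14+22+15+16+14 = 81
DC - B9 - L9 - L5 - F6 - V7: 14+22+15+18+14 = 83
DC - B9 - L9 - F6 - V7 - L5: 14+22+3+14+16 = 69
DC - B9 - L9 - F6 - L5 - V7: 14+22+3+18+16 = 73
DC - B9 - V7 - L9 - L5 - F6: 14+6+17+15+18 = 70
DC - B9 - V7 - L9 - F6 - L5: 14+6+17+3+18 = 58
DC - B9 - V7 - L5 - L9 - F6: 14+6+16+15+3 = 54
DC - B9 - V7 - L5 - F6 - L9: 14+6+16+18+3 = 57
DC - B9 - V7 - F6 - L9 - L5: 14+6+14+3+15 = 52
DC - B9 - V7 - F6 - L5 - L9: 14+6+14+18+15 = 67
DC - B9 - L5 - L9 - V7 - F6: 14+10+15+17+14 = 70
DC - B9 - L5 - L9 - F6 - V7: 14+10+15+3+14 = 56
… (106 more)
DC - L9 - F6 - V7 - B9 - L5: 12+3+14+6+10 = 45  ← best
The minimum is 45.
One shortest path: DC → L9 → F6 → V7 → B9 → L5.

Shortest open route: 45 blocks.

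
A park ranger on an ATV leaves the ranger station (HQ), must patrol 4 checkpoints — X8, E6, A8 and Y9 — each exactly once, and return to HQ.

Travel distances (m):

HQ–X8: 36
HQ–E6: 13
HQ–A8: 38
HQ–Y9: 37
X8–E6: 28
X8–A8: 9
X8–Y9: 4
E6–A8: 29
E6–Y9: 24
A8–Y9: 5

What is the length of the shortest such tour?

With 4 stops there are 4!/2 = 12 distinct round trips (a route and its reverse cost the same).
HQ → X8 → E6 → A8 → Y9 → HQ: 36+28+29+5+37 = 135
HQ → X8 → E6 → Y9 → A8 → HQ: 36+28+24+5+38 = 131
HQ → X8 → A8 → E6 → Y9 → HQ: 36+9+29+24+37 = 135
HQ → X8 → A8 → Y9 → E6 → HQ: 36+9+5+24+13 = 87
HQ → X8 → Y9 → E6 → A8 → HQ: 36+4+24+29+38 = 131
HQ → X8 → Y9 → A8 → E6 → HQ: 36+4+5+29+13 = 87
HQ → E6 → X8 → A8 → Y9 → HQ: 13+28+9+5+37 = 92
HQ → E6 → X8 → Y9 → A8 → HQ: 13+28+4+5+38 = 88
HQ → E6 → A8 → X8 → Y9 → HQ: 13+29+9+4+37 = 92
HQ → E6 → Y9 → X8 → A8 → HQ: 13+24+4+9+38 = 88
HQ → A8 → X8 → E6 → Y9 → HQ: 38+9+28+24+37 = 136
HQ → A8 → E6 → X8 → Y9 → HQ: 38+29+28+4+37 = 136
The minimum is 87.
One optimal route: HQ → X8 → A8 → Y9 → E6 → HQ (or its reverse).

87 m — the shortest possible round trip.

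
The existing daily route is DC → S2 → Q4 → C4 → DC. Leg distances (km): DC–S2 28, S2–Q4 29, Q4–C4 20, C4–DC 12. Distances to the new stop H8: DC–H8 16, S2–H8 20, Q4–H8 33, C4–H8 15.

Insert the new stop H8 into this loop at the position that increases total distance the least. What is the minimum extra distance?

Minimum extra distance: 8 km, inserting H8 between DC and S2.

Insertion cost between consecutive stops i–j is d(i,H8) + d(H8,j) − d(i,j):
  between DC and S2: 16 + 20 − 28 = 8
  between S2 and Q4: 20 + 33 − 29 = 24
  between Q4 and C4: 33 + 15 − 20 = 28
  between C4 and DC: 15 + 16 − 12 = 19
Cheapest insertion is between DC and S2, adding 8.
New total = 89 + 8 = 97.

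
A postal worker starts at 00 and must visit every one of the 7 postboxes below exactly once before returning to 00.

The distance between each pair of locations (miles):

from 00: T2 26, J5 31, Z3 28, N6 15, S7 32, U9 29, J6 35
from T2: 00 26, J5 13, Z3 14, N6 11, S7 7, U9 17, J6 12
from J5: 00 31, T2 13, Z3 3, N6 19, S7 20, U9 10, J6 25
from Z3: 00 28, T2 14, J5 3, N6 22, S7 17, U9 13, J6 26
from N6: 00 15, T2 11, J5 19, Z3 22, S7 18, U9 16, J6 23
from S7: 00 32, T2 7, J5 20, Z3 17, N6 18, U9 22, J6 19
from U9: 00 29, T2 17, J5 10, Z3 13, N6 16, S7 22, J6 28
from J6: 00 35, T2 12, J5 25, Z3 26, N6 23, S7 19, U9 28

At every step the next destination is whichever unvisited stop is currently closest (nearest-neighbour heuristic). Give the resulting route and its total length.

00 → [N6:15 / T2:26 / Z3:28 / U9:29 / J5:31 / S7:32 / J6:35] → N6 (15)
N6 → [T2:11 / U9:16 / S7:18 / J5:19 / Z3:22 / J6:23] → T2 (11)
T2 → [S7:7 / J6:12 / J5:13 / Z3:14 / U9:17] → S7 (7)
S7 → [Z3:17 / J6:19 / J5:20 / U9:22] → Z3 (17)
Z3 → [J5:3 / U9:13 / J6:26] → J5 (3)
J5 → [U9:10 / J6:25] → U9 (10)
U9 → [J6:28] → J6 (28)
Return J6→00: 35.
Total = 15 + 11 + 7 + 17 + 3 + 10 + 28 + 35 = 126.

Total distance 126 miles via the nearest-neighbour route 00 → N6 → T2 → S7 → Z3 → J5 → U9 → J6 → 00.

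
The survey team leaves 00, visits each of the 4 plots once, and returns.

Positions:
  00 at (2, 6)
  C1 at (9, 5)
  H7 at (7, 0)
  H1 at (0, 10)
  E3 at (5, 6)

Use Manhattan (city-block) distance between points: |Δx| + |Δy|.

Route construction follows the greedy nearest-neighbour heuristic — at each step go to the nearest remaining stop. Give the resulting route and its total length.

Total distance 38 via the nearest-neighbour route 00 → E3 → C1 → H7 → H1 → 00.

At 00 the remaining stops are E3 3, H1 6, C1 8, H7 11; go to E3.
At E3 the remaining stops are C1 5, H7 8, H1 9; go to C1.
At C1 the remaining stops are H7 7, H1 14; go to H7.
At H7 the remaining stops are H1 17; go to H1.
Return H1→00: 6.
Total = 3 + 5 + 7 + 17 + 6 = 38.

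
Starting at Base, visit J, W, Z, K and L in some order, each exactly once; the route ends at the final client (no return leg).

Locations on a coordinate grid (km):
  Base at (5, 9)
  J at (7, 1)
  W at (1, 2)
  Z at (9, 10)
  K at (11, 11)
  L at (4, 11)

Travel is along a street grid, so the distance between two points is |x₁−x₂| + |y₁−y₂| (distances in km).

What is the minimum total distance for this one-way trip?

There are 5! = 120 possible orderings.
Base - J - W - Z - K - L: 10+7+16+3+7 = 43
Base - J - W - Z - L - K: 10+7+16+6+7 = 46
Base - J - W - K - Z - L: 10+7+19+3+6 = 45
Base - J - W - K - L - Z: 10+7+19+7+6 = 49
Base - J - W - L - Z - K: 10+7+12+6+3 = 38
Base - J - W - L - K - Z: 10+7+12+7+3 = 39
Base - J - Z - W - K - L: 10+11+16+19+7 = 63
Base - J - Z - W - L - K: 10+11+16+12+7 = 56
Base - J - Z - K - W - L: 10+11+3+19+12 = 55
Base - J - Z - K - L - W: 10+11+3+7+12 = 43
Base - J - Z - L - W - K: 10+11+6+12+19 = 58
Base - J - Z - L - K - W: 10+11+6+7+19 = 53
Base - J - K - W - Z - L: 10+14+19+16+6 = 65
Base - J - K - W - L - Z: 10+14+19+12+6 = 61
… (106 more)
Base - L - K - Z - J - W: 3+7+3+11+7 = 31  ← best
The minimum is 31.
One shortest path: Base → L → K → Z → J → W.

Minimum one-way distance = 31 km.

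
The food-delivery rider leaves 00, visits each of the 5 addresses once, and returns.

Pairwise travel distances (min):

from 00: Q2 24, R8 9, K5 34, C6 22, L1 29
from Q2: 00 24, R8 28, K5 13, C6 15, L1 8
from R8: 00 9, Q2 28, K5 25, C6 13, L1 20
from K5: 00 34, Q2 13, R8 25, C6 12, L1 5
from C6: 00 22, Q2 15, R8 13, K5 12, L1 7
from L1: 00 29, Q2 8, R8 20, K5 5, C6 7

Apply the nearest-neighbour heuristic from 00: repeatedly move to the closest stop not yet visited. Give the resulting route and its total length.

Total distance 71 min via the nearest-neighbour route 00 → R8 → C6 → L1 → K5 → Q2 → 00.

At 00 the remaining stops are R8 9, C6 22, Q2 24, L1 29, K5 34; go to R8.
At R8 the remaining stops are C6 13, L1 20, K5 25, Q2 28; go to C6.
At C6 the remaining stops are L1 7, K5 12, Q2 15; go to L1.
At L1 the remaining stops are K5 5, Q2 8; go to K5.
At K5 the remaining stops are Q2 13; go to Q2.
Return Q2→00: 24.
Total = 9 + 13 + 7 + 5 + 13 + 24 = 71.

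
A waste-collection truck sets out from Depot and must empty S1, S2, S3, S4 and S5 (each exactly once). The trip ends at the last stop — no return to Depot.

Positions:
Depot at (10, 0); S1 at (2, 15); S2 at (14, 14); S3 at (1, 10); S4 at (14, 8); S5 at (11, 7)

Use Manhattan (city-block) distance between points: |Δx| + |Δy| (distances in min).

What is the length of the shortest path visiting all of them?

There are 5! = 120 possible orderings.
Depot - S1 - S2 - S3 - S4 - S5: 23+13+17+15+4 = 72
Depot - S1 - S2 - S3 - S5 - S4: 23+13+17+13+4 = 70
Depot - S1 - S2 - S4 - S3 - S5: 23+13+6+15+13 = 70
Depot - S1 - S2 - S4 - S5 - S3: 23+13+6+4+13 = 59
Depot - S1 - S2 - S5 - S3 - S4: 23+13+10+13+15 = 74
Depot - S1 - S2 - S5 - S4 - S3: 23+13+10+4+15 = 65
Depot - S1 - S3 - S2 - S4 - S5: 23+6+17+6+4 = 56
Depot - S1 - S3 - S2 - S5 - S4: 23+6+17+10+4 = 60
Depot - S1 - S3 - S4 - S2 - S5: 23+6+15+6+10 = 60
Depot - S1 - S3 - S4 - S5 - S2: 23+6+15+4+10 = 58
Depot - S1 - S3 - S5 - S2 - S4: 23+6+13+10+6 = 58
Depot - S1 - S3 - S5 - S4 - S2: 23+6+13+4+6 = 52
Depot - S1 - S4 - S2 - S3 - S5: 23+19+6+17+13 = 78
Depot - S1 - S4 - S2 - S5 - S3: 23+19+6+10+13 = 71
… (106 more)
Depot - S5 - S4 - S2 - S1 - S3: 8+4+6+13+6 = 37  ← best
The minimum is 37.
One shortest path: Depot → S5 → S4 → S2 → S1 → S3.

Minimum one-way distance = 37 min.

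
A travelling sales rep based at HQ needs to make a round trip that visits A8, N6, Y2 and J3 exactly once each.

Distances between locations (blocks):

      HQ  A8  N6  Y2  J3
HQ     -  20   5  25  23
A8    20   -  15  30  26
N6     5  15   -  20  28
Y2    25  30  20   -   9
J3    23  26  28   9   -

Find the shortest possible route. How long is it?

With 4 stops there are 4!/2 = 12 distinct round trips (a route and its reverse cost the same).
HQ → A8 → N6 → Y2 → J3 → HQ: 20+15+20+9+23 = 87
HQ → A8 → N6 → J3 → Y2 → HQ: 20+15+28+9+25 = 97
HQ → A8 → Y2 → N6 → J3 → HQ: 20+30+20+28+23 = 121
HQ → A8 → Y2 → J3 → N6 → HQ: 20+30+9+28+5 = 92
HQ → A8 → J3 → N6 → Y2 → HQ: 20+26+28+20+25 = 119
HQ → A8 → J3 → Y2 → N6 → HQ: 20+26+9+20+5 = 80
HQ → N6 → A8 → Y2 → J3 → HQ: 5+15+30+9+23 = 82
HQ → N6 → A8 → J3 → Y2 → HQ: 5+15+26+9+25 = 80
HQ → N6 → Y2 → A8 → J3 → HQ: 5+20+30+26+23 = 104
HQ → N6 → J3 → A8 → Y2 → HQ: 5+28+26+30+25 = 114
HQ → Y2 → A8 → N6 → J3 → HQ: 25+30+15+28+23 = 121
HQ → Y2 → N6 → A8 → J3 → HQ: 25+20+15+26+23 = 109
The minimum is 80.
One optimal route: HQ → A8 → J3 → Y2 → N6 → HQ (or its reverse).

Shortest round trip = 80 blocks.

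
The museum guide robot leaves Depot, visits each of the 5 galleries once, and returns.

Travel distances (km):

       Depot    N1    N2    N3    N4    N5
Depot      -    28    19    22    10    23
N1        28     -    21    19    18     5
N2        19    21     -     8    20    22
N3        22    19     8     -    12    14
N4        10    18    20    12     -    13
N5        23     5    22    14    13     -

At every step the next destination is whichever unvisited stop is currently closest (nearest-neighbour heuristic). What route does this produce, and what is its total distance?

79 km along Depot → N4 → N3 → N2 → N1 → N5 → Depot.

At Depot the remaining stops are N4 10, N2 19, N3 22, N5 23, N1 28; go to N4.
At N4 the remaining stops are N3 12, N5 13, N1 18, N2 20; go to N3.
At N3 the remaining stops are N2 8, N5 14, N1 19; go to N2.
At N2 the remaining stops are N1 21, N5 22; go to N1.
At N1 the remaining stops are N5 5; go to N5.
Return N5→Depot: 23.
Total = 10 + 12 + 8 + 21 + 5 + 23 = 79.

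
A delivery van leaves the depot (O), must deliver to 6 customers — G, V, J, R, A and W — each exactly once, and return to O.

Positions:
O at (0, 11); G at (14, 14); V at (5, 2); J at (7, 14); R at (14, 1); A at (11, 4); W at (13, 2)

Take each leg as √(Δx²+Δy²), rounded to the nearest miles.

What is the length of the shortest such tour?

There are 360 distinct closed tours to check (reversals are equivalent).
O-G-V-J-R-A-W-O: 14+15+12+15+4+3+16 = 79
O-G-V-J-R-W-A-O: 14+15+12+15+1+3+13 = 73
O-G-V-J-A-R-W-O: 14+15+12+11+4+1+16 = 73
O-G-V-J-A-W-R-O: 14+15+12+11+3+1+17 = 73
O-G-V-J-W-R-A-O: 14+15+12+13+1+4+13 = 72
O-G-V-J-W-A-R-O: 14+15+12+13+3+4+17 = 78
O-G-V-R-J-A-W-O: 14+15+9+15+11+3+16 = 83
O-G-V-R-J-W-A-O: 14+15+9+15+13+3+13 = 82
… (352 more)
O-V-R-W-A-G-J-O: 10+9+1+3+10+7+8 = 48  ← best
The minimum is 48.
One optimal route: O → V → R → W → A → G → J → O (or its reverse).

48 miles — the shortest possible round trip.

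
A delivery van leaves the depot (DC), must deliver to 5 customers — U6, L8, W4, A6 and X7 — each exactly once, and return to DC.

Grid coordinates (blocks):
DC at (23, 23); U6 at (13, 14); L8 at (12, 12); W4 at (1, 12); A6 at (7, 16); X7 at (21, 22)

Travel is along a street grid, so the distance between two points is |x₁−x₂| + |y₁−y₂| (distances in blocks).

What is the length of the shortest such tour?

DC → U6 → L8 → W4 → A6 → X7 → DC: 19+3+11+10+20+3 = 66
DC → U6 → L8 → W4 → X7 → A6 → DC: 19+3+11+30+20+23 = 106
DC → U6 → L8 → A6 → W4 → X7 → DC: 19+3+9+10+30+3 = 74
DC → U6 → L8 → A6 → X7 → W4 → DC: 19+3+9+20+30+33 = 114
DC → U6 → L8 → X7 → W4 → A6 → DC: 19+3+19+30+10+23 = 104
DC → U6 → L8 → X7 → A6 → W4 → DC: 19+3+19+20+10+33 = 104
DC → U6 → W4 → L8 → A6 → X7 → DC: 19+14+11+9+20+3 = 76
DC → U6 → W4 → L8 → X7 → A6 → DC: 19+14+11+19+20+23 = 106
DC → U6 → W4 → A6 → L8 → X7 → DC: 19+14+10+9+19+3 = 74
DC → U6 → W4 → A6 → X7 → L8 → DC: 19+14+10+20+19+22 = 104
DC → U6 → W4 → X7 → L8 → A6 → DC: 19+14+30+19+9+23 = 114
DC → U6 → W4 → X7 → A6 → L8 → DC: 19+14+30+20+9+22 = 114
DC → U6 → A6 → L8 → W4 → X7 → DC: 19+8+9+11+30+3 = 80
DC → U6 → A6 → L8 → X7 → W4 → DC: 19+8+9+19+30+33 = 118
… (46 more)
The minimum is 66.
One optimal route: DC → U6 → L8 → W4 → A6 → X7 → DC (or its reverse).

66 blocks — the shortest possible round trip.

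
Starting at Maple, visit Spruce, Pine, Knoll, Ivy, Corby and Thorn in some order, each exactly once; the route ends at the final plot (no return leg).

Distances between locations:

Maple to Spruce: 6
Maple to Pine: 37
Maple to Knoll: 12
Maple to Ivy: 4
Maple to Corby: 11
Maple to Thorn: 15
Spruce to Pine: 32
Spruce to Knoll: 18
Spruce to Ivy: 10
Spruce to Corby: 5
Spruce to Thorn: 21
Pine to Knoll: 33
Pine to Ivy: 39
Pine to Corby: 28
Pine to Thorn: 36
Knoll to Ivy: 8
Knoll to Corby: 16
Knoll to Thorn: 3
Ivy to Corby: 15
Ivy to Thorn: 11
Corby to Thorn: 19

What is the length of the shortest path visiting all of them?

There are 6! = 720 possible orderings.
Maple→Spruce→Pine→Knoll→Ivy→Corby→Thorn: 6+32+33+8+15+19 = 113
Maple→Spruce→Pine→Knoll→Ivy→Thorn→Corby: 6+32+33+8+11+19 = 109
Maple→Spruce→Pine→Knoll→Corby→Ivy→Thorn: 6+32+33+16+15+11 = 113
Maple→Spruce→Pine→Knoll→Corby→Thorn→Ivy: 6+32+33+16+19+11 = 117
Maple→Spruce→Pine→Knoll→Thorn→Ivy→Corby: 6+32+33+3+11+15 = 100
Maple→Spruce→Pine→Knoll→Thorn→Corby→Ivy: 6+32+33+3+19+15 = 108
Maple→Spruce→Pine→Ivy→Knoll→Corby→Thorn: 6+32+39+8+16+19 = 120
Maple→Spruce→Pine→Ivy→Knoll→Thorn→Corby: 6+32+39+8+3+19 = 107
… (712 more)
Maple→Knoll→Thorn→Ivy→Spruce→Corby→Pine: 12+3+11+10+5+28 = 69  ← best
The minimum is 69.
One shortest path: Maple → Knoll → Thorn → Ivy → Spruce → Corby → Pine.

Shortest open route: 69.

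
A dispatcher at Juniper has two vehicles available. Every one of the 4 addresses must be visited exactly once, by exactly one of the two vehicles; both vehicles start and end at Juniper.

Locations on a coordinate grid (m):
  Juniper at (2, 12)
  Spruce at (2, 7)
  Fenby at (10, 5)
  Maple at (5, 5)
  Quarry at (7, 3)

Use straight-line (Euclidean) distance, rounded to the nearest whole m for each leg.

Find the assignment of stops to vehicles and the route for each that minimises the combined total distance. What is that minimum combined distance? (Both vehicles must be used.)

Minimum combined distance: 36 m.

There are 2^3 − 1 = 7 ways to divide the 4 stops into two non-empty groups. For each, the best each vehicle can do is its own shortest tour through its group:
  {Spruce} + {Fenby, Maple, Quarry}: 10 + 26 = 36
  {Fenby} + {Spruce, Maple, Quarry}: 22 + 22 = 44
  {Spruce, Fenby} + {Maple, Quarry}: 24 + 21 = 45
  {Maple} + {Spruce, Fenby, Quarry}: 16 + 26 = 42
  {Spruce, Maple} + {Fenby, Quarry}: 17 + 25 = 42
  {Fenby, Maple} + {Spruce, Quarry}: 24 + 21 = 45
  … (7 splits in total)
Best: vehicle 1 Juniper → Spruce → Juniper = 10; vehicle 2 Juniper → Fenby → Quarry → Maple → Juniper = 26; combined 36.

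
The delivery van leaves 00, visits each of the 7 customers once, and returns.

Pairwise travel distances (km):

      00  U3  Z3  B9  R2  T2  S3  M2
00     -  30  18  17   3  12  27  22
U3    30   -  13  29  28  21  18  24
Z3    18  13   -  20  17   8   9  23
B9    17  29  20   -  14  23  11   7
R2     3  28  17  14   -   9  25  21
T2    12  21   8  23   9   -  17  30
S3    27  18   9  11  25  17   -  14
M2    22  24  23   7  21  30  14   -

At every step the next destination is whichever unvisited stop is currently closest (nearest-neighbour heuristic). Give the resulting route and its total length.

Total distance 101 km via the nearest-neighbour route 00 → R2 → T2 → Z3 → S3 → B9 → M2 → U3 → 00.

From 00: distances to unvisited — R2=3, T2=12, B9=17, Z3=18, M2=22, S3=27, U3=30. Nearest is R2 (3).
From R2: distances to unvisited — T2=9, B9=14, Z3=17, M2=21, S3=25, U3=28. Nearest is T2 (9).
From T2: distances to unvisited — Z3=8, S3=17, U3=21, B9=23, M2=30. Nearest is Z3 (8).
From Z3: distances to unvisited — S3=9, U3=13, B9=20, M2=23. Nearest is S3 (9).
From S3: distances to unvisited — B9=11, M2=14, U3=18. Nearest is B9 (11).
From B9: distances to unvisited — M2=7, U3=29. Nearest is M2 (7).
From M2: distances to unvisited — U3=24. Nearest is U3 (24).
Return U3→00: 30.
Total = 3 + 9 + 8 + 9 + 11 + 7 + 24 + 30 = 101.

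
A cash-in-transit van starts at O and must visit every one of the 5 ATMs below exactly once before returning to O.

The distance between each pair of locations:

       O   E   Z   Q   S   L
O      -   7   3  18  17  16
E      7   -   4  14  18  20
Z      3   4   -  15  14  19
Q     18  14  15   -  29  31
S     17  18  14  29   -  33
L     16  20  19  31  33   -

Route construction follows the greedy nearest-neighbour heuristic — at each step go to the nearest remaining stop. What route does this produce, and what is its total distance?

Total distance 99 via the nearest-neighbour route O → Z → E → Q → S → L → O.

At O the remaining stops are Z 3, E 7, L 16, S 17, Q 18; go to Z.
At Z the remaining stops are E 4, S 14, Q 15, L 19; go to E.
At E the remaining stops are Q 14, S 18, L 20; go to Q.
At Q the remaining stops are S 29, L 31; go to S.
At S the remaining stops are L 33; go to L.
Return L→O: 16.
Total = 3 + 4 + 14 + 29 + 33 + 16 = 99.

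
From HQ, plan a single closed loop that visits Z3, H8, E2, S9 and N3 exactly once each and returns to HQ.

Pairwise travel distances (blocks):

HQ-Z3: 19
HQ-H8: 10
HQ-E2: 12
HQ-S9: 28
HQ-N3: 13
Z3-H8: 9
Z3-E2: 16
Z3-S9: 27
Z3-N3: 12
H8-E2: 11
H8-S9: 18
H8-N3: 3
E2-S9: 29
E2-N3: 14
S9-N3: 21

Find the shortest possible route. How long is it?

HQ-Z3-H8-E2-S9-N3-HQ: 19+9+11+29+21+13 = 102
HQ-Z3-H8-E2-N3-S9-HQ: 19+9+11+14+21+28 = 102
HQ-Z3-H8-S9-E2-N3-HQ: 19+9+18+29+14+13 = 102
HQ-Z3-H8-S9-N3-E2-HQ: 19+9+18+21+14+12 = 93
HQ-Z3-H8-N3-E2-S9-HQ: 19+9+3+14+29+28 = 102
HQ-Z3-H8-N3-S9-E2-HQ: 19+9+3+21+29+12 = 93
HQ-Z3-E2-H8-S9-N3-HQ: 19+16+11+18+21+13 = 98
HQ-Z3-E2-H8-N3-S9-HQ: 19+16+11+3+21+28 = 98
HQ-Z3-E2-S9-H8-N3-HQ: 19+16+29+18+3+13 = 98
HQ-Z3-E2-S9-N3-H8-HQ: 19+16+29+21+3+10 = 98
HQ-Z3-E2-N3-H8-S9-HQ: 19+16+14+3+18+28 = 98
HQ-Z3-E2-N3-S9-H8-HQ: 19+16+14+21+18+10 = 98
HQ-Z3-S9-H8-E2-N3-HQ: 19+27+18+11+14+13 = 102
HQ-Z3-S9-H8-N3-E2-HQ: 19+27+18+3+14+12 = 93
… (46 more)
HQ-H8-S9-N3-Z3-E2-HQ: 10+18+21+12+16+12 = 89  ← best
The minimum is 89.
One optimal route: HQ → H8 → S9 → N3 → Z3 → E2 → HQ (or its reverse).

Minimum total distance: 89 blocks.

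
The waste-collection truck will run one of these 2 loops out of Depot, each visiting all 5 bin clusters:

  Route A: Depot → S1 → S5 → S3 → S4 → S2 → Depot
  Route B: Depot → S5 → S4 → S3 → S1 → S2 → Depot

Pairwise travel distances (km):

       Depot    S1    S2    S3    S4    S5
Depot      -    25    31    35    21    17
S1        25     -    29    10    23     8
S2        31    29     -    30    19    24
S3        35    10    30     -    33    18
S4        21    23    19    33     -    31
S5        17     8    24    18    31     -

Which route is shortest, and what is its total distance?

Route A: 25 + 8 + 18 + 33 + 19 + 31 = 134
Route B: 17 + 31 + 33 + 10 + 29 + 31 = 151

134 km — Route A is the shortest.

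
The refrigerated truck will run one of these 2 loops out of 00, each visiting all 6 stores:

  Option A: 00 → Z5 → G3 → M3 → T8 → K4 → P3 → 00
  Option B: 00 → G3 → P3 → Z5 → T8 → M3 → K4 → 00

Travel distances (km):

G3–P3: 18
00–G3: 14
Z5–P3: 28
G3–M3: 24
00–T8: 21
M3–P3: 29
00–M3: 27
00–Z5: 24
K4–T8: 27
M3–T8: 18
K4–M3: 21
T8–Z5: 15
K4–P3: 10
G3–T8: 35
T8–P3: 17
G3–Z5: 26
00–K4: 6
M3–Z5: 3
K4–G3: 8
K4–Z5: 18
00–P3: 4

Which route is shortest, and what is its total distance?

120 km — Option B is the shortest.

Option A: 24 + 26 + 24 + 18 + 27 + 10 + 4 = 133
Option B: 14 + 18 + 28 + 15 + 18 + 21 + 6 = 120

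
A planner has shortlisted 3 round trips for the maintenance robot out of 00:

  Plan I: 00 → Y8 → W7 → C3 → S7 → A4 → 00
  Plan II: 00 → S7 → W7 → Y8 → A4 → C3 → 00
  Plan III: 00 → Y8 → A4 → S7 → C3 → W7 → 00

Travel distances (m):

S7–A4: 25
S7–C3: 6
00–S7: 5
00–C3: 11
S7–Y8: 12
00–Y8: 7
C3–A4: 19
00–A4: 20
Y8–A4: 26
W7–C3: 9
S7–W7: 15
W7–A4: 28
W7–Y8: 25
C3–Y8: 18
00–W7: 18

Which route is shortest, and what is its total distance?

Plan I: 7 + 25 + 9 + 6 + 25 + 20 = 92
Plan II: 5 + 15 + 25 + 26 + 19 + 11 = 101
Plan III: 7 + 26 + 25 + 6 + 9 + 18 = 91

91 m — Plan III is the shortest.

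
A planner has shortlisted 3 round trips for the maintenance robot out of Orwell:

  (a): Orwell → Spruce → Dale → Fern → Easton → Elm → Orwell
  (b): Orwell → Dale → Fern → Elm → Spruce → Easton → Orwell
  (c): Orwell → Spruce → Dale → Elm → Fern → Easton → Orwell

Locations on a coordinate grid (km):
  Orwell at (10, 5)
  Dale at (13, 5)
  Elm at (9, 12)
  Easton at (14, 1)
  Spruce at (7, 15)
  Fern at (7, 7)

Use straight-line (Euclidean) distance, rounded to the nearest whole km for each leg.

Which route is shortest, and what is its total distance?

(a): 10 + 12 + 6 + 9 + 12 + 7 = 56
(b): 3 + 6 + 5 + 4 + 16 + 6 = 40
(c): 10 + 12 + 8 + 5 + 9 + 6 = 50

40 km — (b) is the shortest.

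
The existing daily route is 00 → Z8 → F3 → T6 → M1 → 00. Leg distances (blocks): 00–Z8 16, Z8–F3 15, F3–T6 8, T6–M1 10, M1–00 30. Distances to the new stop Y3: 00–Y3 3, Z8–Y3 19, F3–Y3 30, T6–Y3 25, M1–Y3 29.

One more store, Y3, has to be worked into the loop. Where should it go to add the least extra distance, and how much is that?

Insertion cost between consecutive stops i–j is d(i,Y3) + d(Y3,j) − d(i,j):
  between 00 and Z8: 3 + 19 − 16 = 6
  between Z8 and F3: 19 + 30 − 15 = 34
  between F3 and T6: 30 + 25 − 8 = 47
  between T6 and M1: 25 + 29 − 10 = 44
  between M1 and 00: 29 + 3 − 30 = 2
Cheapest insertion is between M1 and 00, adding 2.
New total = 79 + 2 = 81.

Adding 2 blocks by placing Y3 on the M1–00 leg.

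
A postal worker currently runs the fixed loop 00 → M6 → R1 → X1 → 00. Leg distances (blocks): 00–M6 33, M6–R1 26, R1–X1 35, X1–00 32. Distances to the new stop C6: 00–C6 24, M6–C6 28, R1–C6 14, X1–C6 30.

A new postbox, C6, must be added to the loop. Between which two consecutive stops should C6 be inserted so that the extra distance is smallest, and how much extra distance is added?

+9 blocks — insert C6 between R1 and X1.

Insertion cost between consecutive stops i–j is d(i,C6) + d(C6,j) − d(i,j):
  between 00 and M6: 24 + 28 − 33 = 19
  between M6 and R1: 28 + 14 − 26 = 16
  between R1 and X1: 14 + 30 − 35 = 9
  between X1 and 00: 30 + 24 − 32 = 22
Cheapest insertion is between R1 and X1, adding 9.
New total = 126 + 9 = 135.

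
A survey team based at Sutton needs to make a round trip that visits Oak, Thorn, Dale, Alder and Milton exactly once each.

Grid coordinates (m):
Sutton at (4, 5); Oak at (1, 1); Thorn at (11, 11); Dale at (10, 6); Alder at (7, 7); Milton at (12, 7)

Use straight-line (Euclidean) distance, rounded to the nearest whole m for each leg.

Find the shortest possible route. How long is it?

With 5 stops there are 5!/2 = 60 distinct round trips (a route and its reverse cost the same).
Sutton-Oak-Thorn-Dale-Alder-Milton-Sutton: 5+14+5+3+5+8 = 40
Sutton-Oak-Thorn-Dale-Milton-Alder-Sutton: 5+14+5+2+5+4 = 35
Sutton-Oak-Thorn-Alder-Dale-Milton-Sutton: 5+14+6+3+2+8 = 38
Sutton-Oak-Thorn-Alder-Milton-Dale-Sutton: 5+14+6+5+2+6 = 38
Sutton-Oak-Thorn-Milton-Dale-Alder-Sutton: 5+14+4+2+3+4 = 32
Sutton-Oak-Thorn-Milton-Alder-Dale-Sutton: 5+14+4+5+3+6 = 37
Sutton-Oak-Dale-Thorn-Alder-Milton-Sutton: 5+10+5+6+5+8 = 39
Sutton-Oak-Dale-Thorn-Milton-Alder-Sutton: 5+10+5+4+5+4 = 33
Sutton-Oak-Dale-Alder-Thorn-Milton-Sutton: 5+10+3+6+4+8 = 36
Sutton-Oak-Dale-Alder-Milton-Thorn-Sutton: 5+10+3+5+4+9 = 36
Sutton-Oak-Dale-Milton-Thorn-Alder-Sutton: 5+10+2+4+6+4 = 31
Sutton-Oak-Dale-Milton-Alder-Thorn-Sutton: 5+10+2+5+6+9 = 37
Sutton-Oak-Alder-Thorn-Dale-Milton-Sutton: 5+8+6+5+2+8 = 34
Sutton-Oak-Alder-Thorn-Milton-Dale-Sutton: 5+8+6+4+2+6 = 31
… (46 more)
The minimum is 31.
One optimal route: Sutton → Oak → Dale → Milton → Thorn → Alder → Sutton (or its reverse).

Shortest round trip = 31 m.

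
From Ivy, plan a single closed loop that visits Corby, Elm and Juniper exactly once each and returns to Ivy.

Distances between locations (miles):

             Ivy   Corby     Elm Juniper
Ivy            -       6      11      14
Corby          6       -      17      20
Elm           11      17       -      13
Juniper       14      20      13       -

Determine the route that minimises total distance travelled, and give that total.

Shortest round trip = 50 miles.

Ivy-Corby-Elm-Juniper-Ivy: 6+17+13+14 = 50
Ivy-Corby-Juniper-Elm-Ivy: 6+20+13+11 = 50
Ivy-Elm-Corby-Juniper-Ivy: 11+17+20+14 = 62
The minimum is 50.
One optimal route: Ivy → Corby → Elm → Juniper → Ivy (or its reverse).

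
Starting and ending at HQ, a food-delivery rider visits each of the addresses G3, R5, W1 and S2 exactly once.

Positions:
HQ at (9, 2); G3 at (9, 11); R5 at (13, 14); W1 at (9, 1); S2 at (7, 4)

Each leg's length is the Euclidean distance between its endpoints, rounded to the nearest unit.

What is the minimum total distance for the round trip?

Shortest round trip = 30.

There are 12 distinct closed tours to check (reversals are equivalent).
HQ→G3→R5→W1→S2→HQ: 9+5+14+4+3 = 35
HQ→G3→R5→S2→W1→HQ: 9+5+12+4+1 = 31
HQ→G3→W1→R5→S2→HQ: 9+10+14+12+3 = 48
HQ→G3→W1→S2→R5→HQ: 9+10+4+12+13 = 48
HQ→G3→S2→R5→W1→HQ: 9+7+12+14+1 = 43
HQ→G3→S2→W1→R5→HQ: 9+7+4+14+13 = 47
HQ→R5→G3→W1→S2→HQ: 13+5+10+4+3 = 35
HQ→R5→G3→S2→W1→HQ: 13+5+7+4+1 = 30
HQ→R5→W1→G3→S2→HQ: 13+14+10+7+3 = 47
HQ→R5→S2→G3→W1→HQ: 13+12+7+10+1 = 43
HQ→W1→G3→R5→S2→HQ: 1+10+5+12+3 = 31
HQ→W1→R5→G3→S2→HQ: 1+14+5+7+3 = 30
The minimum is 30.
One optimal route: HQ → R5 → G3 → S2 → W1 → HQ (or its reverse).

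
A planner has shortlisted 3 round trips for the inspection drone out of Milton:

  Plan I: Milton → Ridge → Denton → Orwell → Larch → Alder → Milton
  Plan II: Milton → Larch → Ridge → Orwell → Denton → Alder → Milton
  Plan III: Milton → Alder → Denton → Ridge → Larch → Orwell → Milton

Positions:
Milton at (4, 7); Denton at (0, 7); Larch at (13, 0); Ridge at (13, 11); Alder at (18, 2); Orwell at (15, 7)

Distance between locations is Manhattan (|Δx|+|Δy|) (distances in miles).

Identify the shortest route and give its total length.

Shortest is Plan I, total 80 miles.

Plan I: 13 + 17 + 15 + 9 + 7 + 19 = 80
Plan II: 16 + 11 + 6 + 15 + 23 + 19 = 90
Plan III: 19 + 23 + 17 + 11 + 9 + 11 = 90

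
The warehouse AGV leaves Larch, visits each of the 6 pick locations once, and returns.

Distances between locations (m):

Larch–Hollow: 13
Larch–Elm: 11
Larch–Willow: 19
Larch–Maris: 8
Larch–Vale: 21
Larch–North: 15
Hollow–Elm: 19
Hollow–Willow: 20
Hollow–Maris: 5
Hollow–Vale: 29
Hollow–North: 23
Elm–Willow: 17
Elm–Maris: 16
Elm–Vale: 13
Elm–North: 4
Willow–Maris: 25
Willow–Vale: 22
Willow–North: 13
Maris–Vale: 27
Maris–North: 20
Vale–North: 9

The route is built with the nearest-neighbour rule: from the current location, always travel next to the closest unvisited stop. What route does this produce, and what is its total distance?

Total distance 86 m via the nearest-neighbour route Larch → Maris → Hollow → Elm → North → Vale → Willow → Larch.

Larch → [Maris:8 / Elm:11 / Hollow:13 / North:15 / Willow:19 / Vale:21] → Maris (8)
Maris → [Hollow:5 / Elm:16 / North:20 / Willow:25 / Vale:27] → Hollow (5)
Hollow → [Elm:19 / Willow:20 / North:23 / Vale:29] → Elm (19)
Elm → [North:4 / Vale:13 / Willow:17] → North (4)
North → [Vale:9 / Willow:13] → Vale (9)
Vale → [Willow:22] → Willow (22)
Return Willow→Larch: 19.
Total = 8 + 5 + 19 + 4 + 9 + 22 + 19 = 86.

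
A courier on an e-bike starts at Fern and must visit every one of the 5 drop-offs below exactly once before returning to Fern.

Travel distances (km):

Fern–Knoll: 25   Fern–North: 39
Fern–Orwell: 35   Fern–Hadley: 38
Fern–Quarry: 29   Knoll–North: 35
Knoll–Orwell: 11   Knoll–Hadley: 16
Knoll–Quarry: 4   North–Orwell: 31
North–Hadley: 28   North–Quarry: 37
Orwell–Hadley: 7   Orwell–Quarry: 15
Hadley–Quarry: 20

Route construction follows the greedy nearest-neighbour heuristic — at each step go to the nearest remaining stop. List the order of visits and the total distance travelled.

Nearest-neighbour total = 118 km; route Fern → Knoll → Quarry → Orwell → Hadley → North → Fern.

At Fern the remaining stops are Knoll 25, Quarry 29, Orwell 35, Hadley 38, North 39; go to Knoll.
At Knoll the remaining stops are Quarry 4, Orwell 11, Hadley 16, North 35; go to Quarry.
At Quarry the remaining stops are Orwell 15, Hadley 20, North 37; go to Orwell.
At Orwell the remaining stops are Hadley 7, North 31; go to Hadley.
At Hadley the remaining stops are North 28; go to North.
Return North→Fern: 39.
Total = 25 + 4 + 15 + 7 + 28 + 39 = 118.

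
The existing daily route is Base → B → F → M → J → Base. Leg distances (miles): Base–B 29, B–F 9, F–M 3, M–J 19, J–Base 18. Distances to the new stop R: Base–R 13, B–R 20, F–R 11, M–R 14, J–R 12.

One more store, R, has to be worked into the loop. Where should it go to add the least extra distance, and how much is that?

Insertion cost between consecutive stops i–j is d(i,R) + d(R,j) − d(i,j):
  between Base and B: 13 + 20 − 29 = 4
  between B and F: 20 + 11 − 9 = 22
  between F and M: 11 + 14 − 3 = 22
  between M and J: 14 + 12 − 19 = 7
  between J and Base: 12 + 13 − 18 = 7
Cheapest insertion is between Base and B, adding 4.
New total = 78 + 4 = 82.

Minimum extra distance: 4 miles, inserting R between Base and B.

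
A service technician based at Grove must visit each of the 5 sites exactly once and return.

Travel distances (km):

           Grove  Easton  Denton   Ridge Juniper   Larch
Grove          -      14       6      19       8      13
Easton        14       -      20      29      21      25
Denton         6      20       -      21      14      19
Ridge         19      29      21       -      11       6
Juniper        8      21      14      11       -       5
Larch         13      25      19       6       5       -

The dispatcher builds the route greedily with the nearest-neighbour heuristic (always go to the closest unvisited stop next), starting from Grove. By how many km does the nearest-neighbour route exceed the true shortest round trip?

The nearest-neighbour route is 1 km longer than optimal.

From Grove: Denton=6, Juniper=8, Larch=13, Easton=14, Ridge=19 → choose Denton (6).
From Denton: Juniper=14, Larch=19, Easton=20, Ridge=21 → choose Juniper (14).
From Juniper: Larch=5, Ridge=11, Easton=21 → choose Larch (5).
From Larch: Ridge=6, Easton=25 → choose Ridge (6).
From Ridge: Easton=29 → choose Easton (29).
NN route Grove → Denton → Juniper → Larch → Ridge → Easton → Grove costs 74.
Optimal: Grove → Easton → Juniper → Larch → Ridge → Denton → Grove costs 73 (by enumerating all 60 distinct tours).
Excess = 74 − 73 = 1.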